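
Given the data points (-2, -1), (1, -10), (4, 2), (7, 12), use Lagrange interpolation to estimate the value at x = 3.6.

Lagrange interpolation formula:
P(x) = Σ yᵢ × Lᵢ(x)
where Lᵢ(x) = Π_{j≠i} (x - xⱼ)/(xᵢ - xⱼ)

L_0(3.6) = (3.6 - 1)/(-2 - 1) × (3.6 - 4)/(-2 - 4) × (3.6 - 7)/(-2 - 7) = -0.021827
L_1(3.6) = (3.6 - (-2))/(1 - (-2)) × (3.6 - 4)/(1 - 4) × (3.6 - 7)/(1 - 7) = 0.141037
L_2(3.6) = (3.6 - (-2))/(4 - (-2)) × (3.6 - 1)/(4 - 1) × (3.6 - 7)/(4 - 7) = 0.916741
L_3(3.6) = (3.6 - (-2))/(7 - (-2)) × (3.6 - 1)/(7 - 1) × (3.6 - 4)/(7 - 4) = -0.035951

P(3.6) = (-1)×L_0(3.6) + (-10)×L_1(3.6) + 2×L_2(3.6) + 12×L_3(3.6)
P(3.6) = 0.013531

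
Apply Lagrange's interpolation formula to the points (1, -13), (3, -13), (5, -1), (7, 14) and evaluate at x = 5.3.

Lagrange interpolation formula:
P(x) = Σ yᵢ × Lᵢ(x)
where Lᵢ(x) = Π_{j≠i} (x - xⱼ)/(xᵢ - xⱼ)

L_0(5.3) = (5.3 - 3)/(1 - 3) × (5.3 - 5)/(1 - 5) × (5.3 - 7)/(1 - 7) = 0.024437
L_1(5.3) = (5.3 - 1)/(3 - 1) × (5.3 - 5)/(3 - 5) × (5.3 - 7)/(3 - 7) = -0.137062
L_2(5.3) = (5.3 - 1)/(5 - 1) × (5.3 - 3)/(5 - 3) × (5.3 - 7)/(5 - 7) = 1.050812
L_3(5.3) = (5.3 - 1)/(7 - 1) × (5.3 - 3)/(7 - 3) × (5.3 - 5)/(7 - 5) = 0.061812

P(5.3) = (-13)×L_0(5.3) + (-13)×L_1(5.3) + (-1)×L_2(5.3) + 14×L_3(5.3)
P(5.3) = 1.278687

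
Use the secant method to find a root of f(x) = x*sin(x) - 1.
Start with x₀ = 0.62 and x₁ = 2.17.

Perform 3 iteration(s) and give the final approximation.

f(x) = x*sin(x) - 1
x₀ = 0.62, x₁ = 2.17

Secant formula: x_{n+1} = x_n - f(x_n)(x_n - x_{n-1})/(f(x_n) - f(x_{n-1}))

Iteration 1:
  f(0.620000) = -0.639758
  f(2.170000) = 0.791953
  x_2 = 2.170000 - 0.791953×(2.170000 - 0.620000)/(0.791953 - (-0.639758))
       = 1.312615
Iteration 2:
  f(2.170000) = 0.791953
  f(1.312615) = 0.269110
  x_3 = 1.312615 - 0.269110×(1.312615 - 2.170000)/(0.269110 - 0.791953)
       = 0.871316
Iteration 3:
  f(1.312615) = 0.269110
  f(0.871316) = -0.333290
  x_4 = 0.871316 - (-0.333290)×(0.871316 - 1.312615)/(-0.333290 - 0.269110)
       = 1.115473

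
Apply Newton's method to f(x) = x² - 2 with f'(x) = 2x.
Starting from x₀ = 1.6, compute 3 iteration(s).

f(x) = x² - 2
f'(x) = 2x
x₀ = 1.6

Newton-Raphson formula: x_{n+1} = x_n - f(x_n)/f'(x_n)

Iteration 1:
  f(1.600000) = 0.560000
  f'(1.600000) = 3.200000
  x_1 = 1.600000 - 0.560000/3.200000 = 1.425000
Iteration 2:
  f(1.425000) = 0.030625
  f'(1.425000) = 2.850000
  x_2 = 1.425000 - 0.030625/2.850000 = 1.414254
Iteration 3:
  f(1.414254) = 0.000115
  f'(1.414254) = 2.828509
  x_3 = 1.414254 - 0.000115/2.828509 = 1.414214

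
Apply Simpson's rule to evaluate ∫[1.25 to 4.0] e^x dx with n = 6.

f(x) = e^x
a = 1.25, b = 4.0, n = 6
h = (b - a)/n = 0.458333

Simpson's rule: (h/3)[f(x₀) + 4f(x₁) + 2f(x₂) + ... + f(xₙ)]

x_0 = 1.2500, f(x_0) = 3.490343, coefficient = 1
x_1 = 1.7083, f(x_1) = 5.519754, coefficient = 4
x_2 = 2.1667, f(x_2) = 8.729138, coefficient = 2
x_3 = 2.6250, f(x_3) = 13.804574, coefficient = 4
x_4 = 3.0833, f(x_4) = 21.831051, coefficient = 2
x_5 = 3.5417, f(x_5) = 34.524412, coefficient = 4
x_6 = 4.0000, f(x_6) = 54.598150, coefficient = 1

I ≈ (0.458333/3) × 334.603834 = 51.120030
Exact value: 51.107807
Error: 0.012223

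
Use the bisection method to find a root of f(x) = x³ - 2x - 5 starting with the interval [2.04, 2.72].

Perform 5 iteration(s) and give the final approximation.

f(x) = x³ - 2x - 5
Initial interval: [2.04, 2.72]

Iteration 1:
  c_1 = (2.040000 + 2.720000)/2 = 2.380000
  f(c_1) = f(2.380000) = 3.721272
  f(a) × f(c) < 0, new interval: [2.040000, 2.380000]
Iteration 2:
  c_2 = (2.040000 + 2.380000)/2 = 2.210000
  f(c_2) = f(2.210000) = 1.373861
  f(a) × f(c) < 0, new interval: [2.040000, 2.210000]
Iteration 3:
  c_3 = (2.040000 + 2.210000)/2 = 2.125000
  f(c_3) = f(2.125000) = 0.345703
  f(a) × f(c) < 0, new interval: [2.040000, 2.125000]
Iteration 4:
  c_4 = (2.040000 + 2.125000)/2 = 2.082500
  f(c_4) = f(2.082500) = -0.133601
  f(a) × f(c) ≥ 0, new interval: [2.082500, 2.125000]
Iteration 5:
  c_5 = (2.082500 + 2.125000)/2 = 2.103750
  f(c_5) = f(2.103750) = 0.103201
  f(a) × f(c) < 0, new interval: [2.082500, 2.103750]

After 5 iteration(s), the approximation is c_5 = 2.103750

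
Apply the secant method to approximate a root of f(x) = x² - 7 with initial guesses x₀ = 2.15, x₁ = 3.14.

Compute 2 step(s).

f(x) = x² - 7
x₀ = 2.15, x₁ = 3.14

Secant formula: x_{n+1} = x_n - f(x_n)(x_n - x_{n-1})/(f(x_n) - f(x_{n-1}))

Iteration 1:
  f(2.150000) = -2.377500
  f(3.140000) = 2.859600
  x_2 = 3.140000 - 2.859600×(3.140000 - 2.150000)/(2.859600 - (-2.377500))
       = 2.599433
Iteration 2:
  f(3.140000) = 2.859600
  f(2.599433) = -0.242949
  x_3 = 2.599433 - (-0.242949)×(2.599433 - 3.140000)/(-0.242949 - 2.859600)
       = 2.641763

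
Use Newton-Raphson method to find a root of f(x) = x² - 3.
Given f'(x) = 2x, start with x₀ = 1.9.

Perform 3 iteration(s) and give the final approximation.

f(x) = x² - 3
f'(x) = 2x
x₀ = 1.9

Newton-Raphson formula: x_{n+1} = x_n - f(x_n)/f'(x_n)

Iteration 1:
  f(1.900000) = 0.610000
  f'(1.900000) = 3.800000
  x_1 = 1.900000 - 0.610000/3.800000 = 1.739474
Iteration 2:
  f(1.739474) = 0.025769
  f'(1.739474) = 3.478947
  x_2 = 1.739474 - 0.025769/3.478947 = 1.732067
Iteration 3:
  f(1.732067) = 0.000055
  f'(1.732067) = 3.464133
  x_3 = 1.732067 - 0.000055/3.464133 = 1.732051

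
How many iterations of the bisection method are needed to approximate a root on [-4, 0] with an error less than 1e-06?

We need (b-a)/2^n ≤ 1e-06
(0 - (-4))/2^n ≤ 1e-06
4/2^n ≤ 1e-06
2^n ≥ 4000000
n ≥ log₂(4000000) = 21.93
n ≥ 22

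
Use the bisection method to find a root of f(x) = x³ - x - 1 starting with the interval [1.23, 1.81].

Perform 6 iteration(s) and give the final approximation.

f(x) = x³ - x - 1
Initial interval: [1.23, 1.81]

Iteration 1:
  c_1 = (1.230000 + 1.810000)/2 = 1.520000
  f(c_1) = f(1.520000) = 0.991808
  f(a) × f(c) < 0, new interval: [1.230000, 1.520000]
Iteration 2:
  c_2 = (1.230000 + 1.520000)/2 = 1.375000
  f(c_2) = f(1.375000) = 0.224609
  f(a) × f(c) < 0, new interval: [1.230000, 1.375000]
Iteration 3:
  c_3 = (1.230000 + 1.375000)/2 = 1.302500
  f(c_3) = f(1.302500) = -0.092801
  f(a) × f(c) ≥ 0, new interval: [1.302500, 1.375000]
Iteration 4:
  c_4 = (1.302500 + 1.375000)/2 = 1.338750
  f(c_4) = f(1.338750) = 0.060627
  f(a) × f(c) < 0, new interval: [1.302500, 1.338750]
Iteration 5:
  c_5 = (1.302500 + 1.338750)/2 = 1.320625
  f(c_5) = f(1.320625) = -0.017388
  f(a) × f(c) ≥ 0, new interval: [1.320625, 1.338750]
Iteration 6:
  c_6 = (1.320625 + 1.338750)/2 = 1.329688
  f(c_6) = f(1.329688) = 0.021292
  f(a) × f(c) < 0, new interval: [1.320625, 1.329688]

After 6 iteration(s), the approximation is c_6 = 1.329688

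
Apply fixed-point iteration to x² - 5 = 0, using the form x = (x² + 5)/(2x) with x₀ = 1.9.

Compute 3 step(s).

Equation: x² - 5 = 0
Fixed-point form: x = (x² + 5)/(2x)
x₀ = 1.9

x_1 = g(1.900000) = 2.265789
x_2 = g(2.265789) = 2.236263
x_3 = g(2.236263) = 2.236068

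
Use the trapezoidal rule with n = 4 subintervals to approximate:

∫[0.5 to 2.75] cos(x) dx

f(x) = cos(x)
a = 0.5, b = 2.75, n = 4
h = (b - a)/n = 0.562500

Trapezoidal rule: (h/2)[f(x₀) + 2f(x₁) + 2f(x₂) + ... + f(xₙ)]

x_0 = 0.5000, f(x_0) = 0.877583, coefficient = 1
x_1 = 1.0625, f(x_1) = 0.486690, coefficient = 2
x_2 = 1.6250, f(x_2) = -0.054177, coefficient = 2
x_3 = 2.1875, f(x_3) = -0.578349, coefficient = 2
x_4 = 2.7500, f(x_4) = -0.924302, coefficient = 1

I ≈ (0.562500/2) × -0.338393 = -0.095173
Exact value: -0.097765
Error: 0.002591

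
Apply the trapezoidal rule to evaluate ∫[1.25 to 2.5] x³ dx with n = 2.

f(x) = x³
a = 1.25, b = 2.5, n = 2
h = (b - a)/n = 0.625000

Trapezoidal rule: (h/2)[f(x₀) + 2f(x₁) + 2f(x₂) + ... + f(xₙ)]

x_0 = 1.2500, f(x_0) = 1.953125, coefficient = 1
x_1 = 1.8750, f(x_1) = 6.591797, coefficient = 2
x_2 = 2.5000, f(x_2) = 15.625000, coefficient = 1

I ≈ (0.625000/2) × 30.761719 = 9.613037
Exact value: 9.155273
Error: 0.457764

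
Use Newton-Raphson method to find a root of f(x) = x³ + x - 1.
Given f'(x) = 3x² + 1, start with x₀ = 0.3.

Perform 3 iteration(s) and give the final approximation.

f(x) = x³ + x - 1
f'(x) = 3x² + 1
x₀ = 0.3

Newton-Raphson formula: x_{n+1} = x_n - f(x_n)/f'(x_n)

Iteration 1:
  f(0.300000) = -0.673000
  f'(0.300000) = 1.270000
  x_1 = 0.300000 - (-0.673000)/1.270000 = 0.829921
Iteration 2:
  f(0.829921) = 0.401546
  f'(0.829921) = 3.066308
  x_2 = 0.829921 - 0.401546/3.066308 = 0.698967
Iteration 3:
  f(0.698967) = 0.040451
  f'(0.698967) = 2.465665
  x_3 = 0.698967 - 0.040451/2.465665 = 0.682561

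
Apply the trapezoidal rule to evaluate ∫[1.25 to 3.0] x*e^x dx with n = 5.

f(x) = x*e^x
a = 1.25, b = 3.0, n = 5
h = (b - a)/n = 0.350000

Trapezoidal rule: (h/2)[f(x₀) + 2f(x₁) + 2f(x₂) + ... + f(xₙ)]

x_0 = 1.2500, f(x_0) = 4.362929, coefficient = 1
x_1 = 1.6000, f(x_1) = 7.924852, coefficient = 2
x_2 = 1.9500, f(x_2) = 13.705941, coefficient = 2
x_3 = 2.3000, f(x_3) = 22.940620, coefficient = 2
x_4 = 2.6500, f(x_4) = 37.508202, coefficient = 2
x_5 = 3.0000, f(x_5) = 60.256611, coefficient = 1

I ≈ (0.350000/2) × 228.778769 = 40.036285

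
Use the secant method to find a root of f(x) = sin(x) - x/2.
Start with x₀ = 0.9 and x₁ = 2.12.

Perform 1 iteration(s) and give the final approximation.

f(x) = sin(x) - x/2
x₀ = 0.9, x₁ = 2.12

Secant formula: x_{n+1} = x_n - f(x_n)(x_n - x_{n-1})/(f(x_n) - f(x_{n-1}))

Iteration 1:
  f(0.900000) = 0.333327
  f(2.120000) = -0.207060
  x_2 = 2.120000 - (-0.207060)×(2.120000 - 0.900000)/(-0.207060 - 0.333327)
       = 1.652533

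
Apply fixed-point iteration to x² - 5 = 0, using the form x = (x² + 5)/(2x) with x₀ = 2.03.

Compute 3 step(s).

Equation: x² - 5 = 0
Fixed-point form: x = (x² + 5)/(2x)
x₀ = 2.03

x_1 = g(2.030000) = 2.246527
x_2 = g(2.246527) = 2.236092
x_3 = g(2.236092) = 2.236068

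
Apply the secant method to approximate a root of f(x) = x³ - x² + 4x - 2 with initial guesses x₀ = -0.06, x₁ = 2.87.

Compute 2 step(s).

f(x) = x³ - x² + 4x - 2
x₀ = -0.06, x₁ = 2.87

Secant formula: x_{n+1} = x_n - f(x_n)(x_n - x_{n-1})/(f(x_n) - f(x_{n-1}))

Iteration 1:
  f(-0.060000) = -2.243816
  f(2.870000) = 24.883003
  x_2 = 2.870000 - 24.883003×(2.870000 - (-0.060000))/(24.883003 - (-2.243816))
       = 0.182357
Iteration 2:
  f(2.870000) = 24.883003
  f(0.182357) = -1.297761
  x_3 = 0.182357 - (-1.297761)×(0.182357 - 2.870000)/(-1.297761 - 24.883003)
       = 0.315582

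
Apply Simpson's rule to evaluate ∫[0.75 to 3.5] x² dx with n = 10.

f(x) = x²
a = 0.75, b = 3.5, n = 10
h = (b - a)/n = 0.275000

Simpson's rule: (h/3)[f(x₀) + 4f(x₁) + 2f(x₂) + ... + f(xₙ)]

x_0 = 0.7500, f(x_0) = 0.562500, coefficient = 1
x_1 = 1.0250, f(x_1) = 1.050625, coefficient = 4
x_2 = 1.3000, f(x_2) = 1.690000, coefficient = 2
x_3 = 1.5750, f(x_3) = 2.480625, coefficient = 4
x_4 = 1.8500, f(x_4) = 3.422500, coefficient = 2
x_5 = 2.1250, f(x_5) = 4.515625, coefficient = 4
x_6 = 2.4000, f(x_6) = 5.760000, coefficient = 2
x_7 = 2.6750, f(x_7) = 7.155625, coefficient = 4
x_8 = 2.9500, f(x_8) = 8.702500, coefficient = 2
x_9 = 3.2250, f(x_9) = 10.400625, coefficient = 4
x_10 = 3.5000, f(x_10) = 12.250000, coefficient = 1

I ≈ (0.275000/3) × 154.375000 = 14.151042
Exact value: 14.151042
Error: 0.000000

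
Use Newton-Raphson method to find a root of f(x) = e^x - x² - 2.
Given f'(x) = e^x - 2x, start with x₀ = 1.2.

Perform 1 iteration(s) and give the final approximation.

f(x) = e^x - x² - 2
f'(x) = e^x - 2x
x₀ = 1.2

Newton-Raphson formula: x_{n+1} = x_n - f(x_n)/f'(x_n)

Iteration 1:
  f(1.200000) = -0.119883
  f'(1.200000) = 0.920117
  x_1 = 1.200000 - (-0.119883)/0.920117 = 1.330291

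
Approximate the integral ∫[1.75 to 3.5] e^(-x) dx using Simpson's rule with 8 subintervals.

f(x) = e^(-x)
a = 1.75, b = 3.5, n = 8
h = (b - a)/n = 0.218750

Simpson's rule: (h/3)[f(x₀) + 4f(x₁) + 2f(x₂) + ... + f(xₙ)]

x_0 = 1.7500, f(x_0) = 0.173774, coefficient = 1
x_1 = 1.9688, f(x_1) = 0.139631, coefficient = 4
x_2 = 2.1875, f(x_2) = 0.112197, coefficient = 2
x_3 = 2.4062, f(x_3) = 0.090153, coefficient = 4
x_4 = 2.6250, f(x_4) = 0.072440, coefficient = 2
x_5 = 2.8438, f(x_5) = 0.058207, coefficient = 4
x_6 = 3.0625, f(x_6) = 0.046771, coefficient = 2
x_7 = 3.2812, f(x_7) = 0.037581, coefficient = 4
x_8 = 3.5000, f(x_8) = 0.030197, coefficient = 1

I ≈ (0.218750/3) × 1.969075 = 0.143578
Exact value: 0.143577
Error: 0.000002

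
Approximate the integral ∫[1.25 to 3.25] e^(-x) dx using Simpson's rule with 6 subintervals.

f(x) = e^(-x)
a = 1.25, b = 3.25, n = 6
h = (b - a)/n = 0.333333

Simpson's rule: (h/3)[f(x₀) + 4f(x₁) + 2f(x₂) + ... + f(xₙ)]

x_0 = 1.2500, f(x_0) = 0.286505, coefficient = 1
x_1 = 1.5833, f(x_1) = 0.205290, coefficient = 4
x_2 = 1.9167, f(x_2) = 0.147096, coefficient = 2
x_3 = 2.2500, f(x_3) = 0.105399, coefficient = 4
x_4 = 2.5833, f(x_4) = 0.075522, coefficient = 2
x_5 = 2.9167, f(x_5) = 0.054114, coefficient = 4
x_6 = 3.2500, f(x_6) = 0.038774, coefficient = 1

I ≈ (0.333333/3) × 2.229726 = 0.247747
Exact value: 0.247731
Error: 0.000017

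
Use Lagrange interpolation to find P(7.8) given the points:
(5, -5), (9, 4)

Lagrange interpolation formula:
P(x) = Σ yᵢ × Lᵢ(x)
where Lᵢ(x) = Π_{j≠i} (x - xⱼ)/(xᵢ - xⱼ)

L_0(7.8) = (7.8 - 9)/(5 - 9) = 0.300000
L_1(7.8) = (7.8 - 5)/(9 - 5) = 0.700000

P(7.8) = (-5)×L_0(7.8) + 4×L_1(7.8)
P(7.8) = 1.300000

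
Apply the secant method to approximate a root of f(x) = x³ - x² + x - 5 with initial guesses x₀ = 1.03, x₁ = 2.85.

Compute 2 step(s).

f(x) = x³ - x² + x - 5
x₀ = 1.03, x₁ = 2.85

Secant formula: x_{n+1} = x_n - f(x_n)(x_n - x_{n-1})/(f(x_n) - f(x_{n-1}))

Iteration 1:
  f(1.030000) = -3.938173
  f(2.850000) = 12.876625
  x_2 = 2.850000 - 12.876625×(2.850000 - 1.030000)/(12.876625 - (-3.938173))
       = 1.456260
Iteration 2:
  f(2.850000) = 12.876625
  f(1.456260) = -2.576153
  x_3 = 1.456260 - (-2.576153)×(1.456260 - 2.850000)/(-2.576153 - 12.876625)
       = 1.688612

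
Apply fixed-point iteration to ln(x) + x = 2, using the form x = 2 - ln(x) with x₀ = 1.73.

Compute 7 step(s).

Equation: ln(x) + x = 2
Fixed-point form: x = 2 - ln(x)
x₀ = 1.73

x_1 = g(1.730000) = 1.451879
x_2 = g(1.451879) = 1.627142
x_3 = g(1.627142) = 1.513175
x_4 = g(1.513175) = 1.585790
x_5 = g(1.585790) = 1.538917
x_6 = g(1.538917) = 1.568921
x_7 = g(1.568921) = 1.549612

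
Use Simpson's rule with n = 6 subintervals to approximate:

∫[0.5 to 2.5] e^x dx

f(x) = e^x
a = 0.5, b = 2.5, n = 6
h = (b - a)/n = 0.333333

Simpson's rule: (h/3)[f(x₀) + 4f(x₁) + 2f(x₂) + ... + f(xₙ)]

x_0 = 0.5000, f(x_0) = 1.648721, coefficient = 1
x_1 = 0.8333, f(x_1) = 2.300976, coefficient = 4
x_2 = 1.1667, f(x_2) = 3.211271, coefficient = 2
x_3 = 1.5000, f(x_3) = 4.481689, coefficient = 4
x_4 = 1.8333, f(x_4) = 6.254701, coefficient = 2
x_5 = 2.1667, f(x_5) = 8.729138, coefficient = 4
x_6 = 2.5000, f(x_6) = 12.182494, coefficient = 1

I ≈ (0.333333/3) × 94.810372 = 10.534486
Exact value: 10.533773
Error: 0.000713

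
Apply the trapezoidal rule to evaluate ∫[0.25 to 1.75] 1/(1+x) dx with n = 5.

f(x) = 1/(1+x)
a = 0.25, b = 1.75, n = 5
h = (b - a)/n = 0.300000

Trapezoidal rule: (h/2)[f(x₀) + 2f(x₁) + 2f(x₂) + ... + f(xₙ)]

x_0 = 0.2500, f(x_0) = 0.800000, coefficient = 1
x_1 = 0.5500, f(x_1) = 0.645161, coefficient = 2
x_2 = 0.8500, f(x_2) = 0.540541, coefficient = 2
x_3 = 1.1500, f(x_3) = 0.465116, coefficient = 2
x_4 = 1.4500, f(x_4) = 0.408163, coefficient = 2
x_5 = 1.7500, f(x_5) = 0.363636, coefficient = 1

I ≈ (0.300000/2) × 5.281599 = 0.792240
Exact value: 0.788457
Error: 0.003783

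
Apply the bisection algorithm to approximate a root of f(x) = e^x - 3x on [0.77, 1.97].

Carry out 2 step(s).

f(x) = e^x - 3x
Initial interval: [0.77, 1.97]

Iteration 1:
  c_1 = (0.770000 + 1.970000)/2 = 1.370000
  f(c_1) = f(1.370000) = -0.174649
  f(a) × f(c) ≥ 0, new interval: [1.370000, 1.970000]
Iteration 2:
  c_2 = (1.370000 + 1.970000)/2 = 1.670000
  f(c_2) = f(1.670000) = 0.302168
  f(a) × f(c) < 0, new interval: [1.370000, 1.670000]

After 2 iteration(s), the approximation is c_2 = 1.670000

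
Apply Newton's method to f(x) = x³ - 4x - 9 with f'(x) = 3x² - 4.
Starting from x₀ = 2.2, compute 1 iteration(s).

f(x) = x³ - 4x - 9
f'(x) = 3x² - 4
x₀ = 2.2

Newton-Raphson formula: x_{n+1} = x_n - f(x_n)/f'(x_n)

Iteration 1:
  f(2.200000) = -7.152000
  f'(2.200000) = 10.520000
  x_1 = 2.200000 - (-7.152000)/10.520000 = 2.879848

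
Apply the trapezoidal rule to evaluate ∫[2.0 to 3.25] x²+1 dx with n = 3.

f(x) = x²+1
a = 2.0, b = 3.25, n = 3
h = (b - a)/n = 0.416667

Trapezoidal rule: (h/2)[f(x₀) + 2f(x₁) + 2f(x₂) + ... + f(xₙ)]

x_0 = 2.0000, f(x_0) = 5.000000, coefficient = 1
x_1 = 2.4167, f(x_1) = 6.840278, coefficient = 2
x_2 = 2.8333, f(x_2) = 9.027778, coefficient = 2
x_3 = 3.2500, f(x_3) = 11.562500, coefficient = 1

I ≈ (0.416667/2) × 48.298611 = 10.062211
Exact value: 10.026042
Error: 0.036169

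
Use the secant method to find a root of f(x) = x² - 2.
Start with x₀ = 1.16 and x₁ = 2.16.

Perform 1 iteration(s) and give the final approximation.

f(x) = x² - 2
x₀ = 1.16, x₁ = 2.16

Secant formula: x_{n+1} = x_n - f(x_n)(x_n - x_{n-1})/(f(x_n) - f(x_{n-1}))

Iteration 1:
  f(1.160000) = -0.654400
  f(2.160000) = 2.665600
  x_2 = 2.160000 - 2.665600×(2.160000 - 1.160000)/(2.665600 - (-0.654400))
       = 1.357108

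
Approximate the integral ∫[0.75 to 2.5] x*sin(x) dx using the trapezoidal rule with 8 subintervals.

f(x) = x*sin(x)
a = 0.75, b = 2.5, n = 8
h = (b - a)/n = 0.218750

Trapezoidal rule: (h/2)[f(x₀) + 2f(x₁) + 2f(x₂) + ... + f(xₙ)]

x_0 = 0.7500, f(x_0) = 0.511229, coefficient = 1
x_1 = 0.9688, f(x_1) = 0.798423, coefficient = 2
x_2 = 1.1875, f(x_2) = 1.101331, coefficient = 2
x_3 = 1.4062, f(x_3) = 1.387255, coefficient = 2
x_4 = 1.6250, f(x_4) = 1.622613, coefficient = 2
x_5 = 1.8438, f(x_5) = 1.775492, coefficient = 2
x_6 = 2.0625, f(x_6) = 1.818155, coefficient = 2
x_7 = 2.2812, f(x_7) = 1.729338, coefficient = 2
x_8 = 2.5000, f(x_8) = 1.496180, coefficient = 1

I ≈ (0.218750/2) × 22.472627 = 2.457944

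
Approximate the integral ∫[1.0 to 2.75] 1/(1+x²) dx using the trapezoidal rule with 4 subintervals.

f(x) = 1/(1+x²)
a = 1.0, b = 2.75, n = 4
h = (b - a)/n = 0.437500

Trapezoidal rule: (h/2)[f(x₀) + 2f(x₁) + 2f(x₂) + ... + f(xₙ)]

x_0 = 1.0000, f(x_0) = 0.500000, coefficient = 1
x_1 = 1.4375, f(x_1) = 0.326115, coefficient = 2
x_2 = 1.8750, f(x_2) = 0.221453, coefficient = 2
x_3 = 2.3125, f(x_3) = 0.157538, coefficient = 2
x_4 = 2.7500, f(x_4) = 0.116788, coefficient = 1

I ≈ (0.437500/2) × 2.027001 = 0.443406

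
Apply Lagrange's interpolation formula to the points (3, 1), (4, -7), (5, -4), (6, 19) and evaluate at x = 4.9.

Lagrange interpolation formula:
P(x) = Σ yᵢ × Lᵢ(x)
where Lᵢ(x) = Π_{j≠i} (x - xⱼ)/(xᵢ - xⱼ)

L_0(4.9) = (4.9 - 4)/(3 - 4) × (4.9 - 5)/(3 - 5) × (4.9 - 6)/(3 - 6) = -0.016500
L_1(4.9) = (4.9 - 3)/(4 - 3) × (4.9 - 5)/(4 - 5) × (4.9 - 6)/(4 - 6) = 0.104500
L_2(4.9) = (4.9 - 3)/(5 - 3) × (4.9 - 4)/(5 - 4) × (4.9 - 6)/(5 - 6) = 0.940500
L_3(4.9) = (4.9 - 3)/(6 - 3) × (4.9 - 4)/(6 - 4) × (4.9 - 5)/(6 - 5) = -0.028500

P(4.9) = 1×L_0(4.9) + (-7)×L_1(4.9) + (-4)×L_2(4.9) + 19×L_3(4.9)
P(4.9) = -5.051500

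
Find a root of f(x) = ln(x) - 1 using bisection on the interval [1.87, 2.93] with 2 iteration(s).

f(x) = ln(x) - 1
Initial interval: [1.87, 2.93]

Iteration 1:
  c_1 = (1.870000 + 2.930000)/2 = 2.400000
  f(c_1) = f(2.400000) = -0.124531
  f(a) × f(c) ≥ 0, new interval: [2.400000, 2.930000]
Iteration 2:
  c_2 = (2.400000 + 2.930000)/2 = 2.665000
  f(c_2) = f(2.665000) = -0.019796
  f(a) × f(c) ≥ 0, new interval: [2.665000, 2.930000]

After 2 iteration(s), the approximation is c_2 = 2.665000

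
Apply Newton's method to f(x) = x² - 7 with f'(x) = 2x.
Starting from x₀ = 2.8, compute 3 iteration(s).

f(x) = x² - 7
f'(x) = 2x
x₀ = 2.8

Newton-Raphson formula: x_{n+1} = x_n - f(x_n)/f'(x_n)

Iteration 1:
  f(2.800000) = 0.840000
  f'(2.800000) = 5.600000
  x_1 = 2.800000 - 0.840000/5.600000 = 2.650000
Iteration 2:
  f(2.650000) = 0.022500
  f'(2.650000) = 5.300000
  x_2 = 2.650000 - 0.022500/5.300000 = 2.645755
Iteration 3:
  f(2.645755) = 0.000018
  f'(2.645755) = 5.291509
  x_3 = 2.645755 - 0.000018/5.291509 = 2.645751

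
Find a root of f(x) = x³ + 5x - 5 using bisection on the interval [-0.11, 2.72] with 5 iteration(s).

f(x) = x³ + 5x - 5
Initial interval: [-0.11, 2.72]

Iteration 1:
  c_1 = (-0.110000 + 2.720000)/2 = 1.305000
  f(c_1) = f(1.305000) = 3.747448
  f(a) × f(c) < 0, new interval: [-0.110000, 1.305000]
Iteration 2:
  c_2 = (-0.110000 + 1.305000)/2 = 0.597500
  f(c_2) = f(0.597500) = -1.799189
  f(a) × f(c) ≥ 0, new interval: [0.597500, 1.305000]
Iteration 3:
  c_3 = (0.597500 + 1.305000)/2 = 0.951250
  f(c_3) = f(0.951250) = 0.617014
  f(a) × f(c) < 0, new interval: [0.597500, 0.951250]
Iteration 4:
  c_4 = (0.597500 + 0.951250)/2 = 0.774375
  f(c_4) = f(0.774375) = -0.663766
  f(a) × f(c) ≥ 0, new interval: [0.774375, 0.951250]
Iteration 5:
  c_5 = (0.774375 + 0.951250)/2 = 0.862813
  f(c_5) = f(0.862813) = -0.043621
  f(a) × f(c) ≥ 0, new interval: [0.862813, 0.951250]

After 5 iteration(s), the approximation is c_5 = 0.862813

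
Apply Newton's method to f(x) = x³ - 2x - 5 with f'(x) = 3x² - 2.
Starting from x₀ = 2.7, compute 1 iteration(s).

f(x) = x³ - 2x - 5
f'(x) = 3x² - 2
x₀ = 2.7

Newton-Raphson formula: x_{n+1} = x_n - f(x_n)/f'(x_n)

Iteration 1:
  f(2.700000) = 9.283000
  f'(2.700000) = 19.870000
  x_1 = 2.700000 - 9.283000/19.870000 = 2.232813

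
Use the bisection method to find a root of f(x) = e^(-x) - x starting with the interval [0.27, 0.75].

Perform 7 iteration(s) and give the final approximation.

f(x) = e^(-x) - x
Initial interval: [0.27, 0.75]

Iteration 1:
  c_1 = (0.270000 + 0.750000)/2 = 0.510000
  f(c_1) = f(0.510000) = 0.090496
  f(a) × f(c) ≥ 0, new interval: [0.510000, 0.750000]
Iteration 2:
  c_2 = (0.510000 + 0.750000)/2 = 0.630000
  f(c_2) = f(0.630000) = -0.097408
  f(a) × f(c) < 0, new interval: [0.510000, 0.630000]
Iteration 3:
  c_3 = (0.510000 + 0.630000)/2 = 0.570000
  f(c_3) = f(0.570000) = -0.004475
  f(a) × f(c) < 0, new interval: [0.510000, 0.570000]
Iteration 4:
  c_4 = (0.510000 + 0.570000)/2 = 0.540000
  f(c_4) = f(0.540000) = 0.042748
  f(a) × f(c) ≥ 0, new interval: [0.540000, 0.570000]
Iteration 5:
  c_5 = (0.540000 + 0.570000)/2 = 0.555000
  f(c_5) = f(0.555000) = 0.019072
  f(a) × f(c) ≥ 0, new interval: [0.555000, 0.570000]
Iteration 6:
  c_6 = (0.555000 + 0.570000)/2 = 0.562500
  f(c_6) = f(0.562500) = 0.007283
  f(a) × f(c) ≥ 0, new interval: [0.562500, 0.570000]
Iteration 7:
  c_7 = (0.562500 + 0.570000)/2 = 0.566250
  f(c_7) = f(0.566250) = 0.001400
  f(a) × f(c) ≥ 0, new interval: [0.566250, 0.570000]

After 7 iteration(s), the approximation is c_7 = 0.566250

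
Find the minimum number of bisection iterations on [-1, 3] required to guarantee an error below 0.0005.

We need (b-a)/2^n ≤ 0.0005
(3 - (-1))/2^n ≤ 0.0005
4/2^n ≤ 0.0005
2^n ≥ 8000
n ≥ log₂(8000) = 12.97
n ≥ 13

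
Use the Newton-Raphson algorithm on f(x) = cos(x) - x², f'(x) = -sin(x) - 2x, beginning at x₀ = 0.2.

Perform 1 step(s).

f(x) = cos(x) - x²
f'(x) = -sin(x) - 2x
x₀ = 0.2

Newton-Raphson formula: x_{n+1} = x_n - f(x_n)/f'(x_n)

Iteration 1:
  f(0.200000) = 0.940067
  f'(0.200000) = -0.598669
  x_1 = 0.200000 - 0.940067/(-0.598669) = 1.770260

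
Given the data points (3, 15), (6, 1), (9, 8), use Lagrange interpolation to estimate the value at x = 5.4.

Lagrange interpolation formula:
P(x) = Σ yᵢ × Lᵢ(x)
where Lᵢ(x) = Π_{j≠i} (x - xⱼ)/(xᵢ - xⱼ)

L_0(5.4) = (5.4 - 6)/(3 - 6) × (5.4 - 9)/(3 - 9) = 0.120000
L_1(5.4) = (5.4 - 3)/(6 - 3) × (5.4 - 9)/(6 - 9) = 0.960000
L_2(5.4) = (5.4 - 3)/(9 - 3) × (5.4 - 6)/(9 - 6) = -0.080000

P(5.4) = 15×L_0(5.4) + 1×L_1(5.4) + 8×L_2(5.4)
P(5.4) = 2.120000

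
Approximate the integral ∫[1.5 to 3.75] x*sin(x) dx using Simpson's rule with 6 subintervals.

f(x) = x*sin(x)
a = 1.5, b = 3.75, n = 6
h = (b - a)/n = 0.375000

Simpson's rule: (h/3)[f(x₀) + 4f(x₁) + 2f(x₂) + ... + f(xₙ)]

x_0 = 1.5000, f(x_0) = 1.496242, coefficient = 1
x_1 = 1.8750, f(x_1) = 1.788911, coefficient = 4
x_2 = 2.2500, f(x_2) = 1.750665, coefficient = 2
x_3 = 2.6250, f(x_3) = 1.296541, coefficient = 4
x_4 = 3.0000, f(x_4) = 0.423360, coefficient = 2
x_5 = 3.3750, f(x_5) = -0.780617, coefficient = 4
x_6 = 3.7500, f(x_6) = -2.143355, coefficient = 1

I ≈ (0.375000/3) × 12.920277 = 1.615035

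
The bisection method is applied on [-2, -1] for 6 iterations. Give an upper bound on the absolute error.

Bisection error bound: |error| ≤ (b-a)/2^n
|error| ≤ (-1 - (-2))/2^6 = 1/2^6
|error| ≤ 0.0156250000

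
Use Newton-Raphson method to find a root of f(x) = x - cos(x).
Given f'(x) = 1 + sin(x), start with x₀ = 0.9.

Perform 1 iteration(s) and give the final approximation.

f(x) = x - cos(x)
f'(x) = 1 + sin(x)
x₀ = 0.9

Newton-Raphson formula: x_{n+1} = x_n - f(x_n)/f'(x_n)

Iteration 1:
  f(0.900000) = 0.278390
  f'(0.900000) = 1.783327
  x_1 = 0.900000 - 0.278390/1.783327 = 0.743893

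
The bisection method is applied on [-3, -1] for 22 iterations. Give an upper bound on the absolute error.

Bisection error bound: |error| ≤ (b-a)/2^n
|error| ≤ (-1 - (-3))/2^22 = 2/2^22
|error| ≤ 0.0000004768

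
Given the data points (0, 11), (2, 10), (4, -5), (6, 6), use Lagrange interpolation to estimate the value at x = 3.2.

Lagrange interpolation formula:
P(x) = Σ yᵢ × Lᵢ(x)
where Lᵢ(x) = Π_{j≠i} (x - xⱼ)/(xᵢ - xⱼ)

L_0(3.2) = (3.2 - 2)/(0 - 2) × (3.2 - 4)/(0 - 4) × (3.2 - 6)/(0 - 6) = -0.056000
L_1(3.2) = (3.2 - 0)/(2 - 0) × (3.2 - 4)/(2 - 4) × (3.2 - 6)/(2 - 6) = 0.448000
L_2(3.2) = (3.2 - 0)/(4 - 0) × (3.2 - 2)/(4 - 2) × (3.2 - 6)/(4 - 6) = 0.672000
L_3(3.2) = (3.2 - 0)/(6 - 0) × (3.2 - 2)/(6 - 2) × (3.2 - 4)/(6 - 4) = -0.064000

P(3.2) = 11×L_0(3.2) + 10×L_1(3.2) + (-5)×L_2(3.2) + 6×L_3(3.2)
P(3.2) = 0.120000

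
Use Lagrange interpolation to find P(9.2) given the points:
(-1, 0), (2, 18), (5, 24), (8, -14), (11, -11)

Lagrange interpolation formula:
P(x) = Σ yᵢ × Lᵢ(x)
where Lᵢ(x) = Π_{j≠i} (x - xⱼ)/(xᵢ - xⱼ)

L_0(9.2) = (9.2 - 2)/(-1 - 2) × (9.2 - 5)/(-1 - 5) × (9.2 - 8)/(-1 - 8) × (9.2 - 11)/(-1 - 11) = -0.033600
L_1(9.2) = (9.2 - (-1))/(2 - (-1)) × (9.2 - 5)/(2 - 5) × (9.2 - 8)/(2 - 8) × (9.2 - 11)/(2 - 11) = 0.190400
L_2(9.2) = (9.2 - (-1))/(5 - (-1)) × (9.2 - 2)/(5 - 2) × (9.2 - 8)/(5 - 8) × (9.2 - 11)/(5 - 11) = -0.489600
L_3(9.2) = (9.2 - (-1))/(8 - (-1)) × (9.2 - 2)/(8 - 2) × (9.2 - 5)/(8 - 5) × (9.2 - 11)/(8 - 11) = 1.142400
L_4(9.2) = (9.2 - (-1))/(11 - (-1)) × (9.2 - 2)/(11 - 2) × (9.2 - 5)/(11 - 5) × (9.2 - 8)/(11 - 8) = 0.190400

P(9.2) = 0×L_0(9.2) + 18×L_1(9.2) + 24×L_2(9.2) + (-14)×L_3(9.2) + (-11)×L_4(9.2)
P(9.2) = -26.411200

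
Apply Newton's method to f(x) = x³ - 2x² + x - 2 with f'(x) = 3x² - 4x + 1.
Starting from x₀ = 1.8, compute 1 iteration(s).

f(x) = x³ - 2x² + x - 2
f'(x) = 3x² - 4x + 1
x₀ = 1.8

Newton-Raphson formula: x_{n+1} = x_n - f(x_n)/f'(x_n)

Iteration 1:
  f(1.800000) = -0.848000
  f'(1.800000) = 3.520000
  x_1 = 1.800000 - (-0.848000)/3.520000 = 2.040909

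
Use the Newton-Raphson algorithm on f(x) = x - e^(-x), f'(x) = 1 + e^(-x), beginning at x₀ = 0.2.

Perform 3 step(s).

f(x) = x - e^(-x)
f'(x) = 1 + e^(-x)
x₀ = 0.2

Newton-Raphson formula: x_{n+1} = x_n - f(x_n)/f'(x_n)

Iteration 1:
  f(0.200000) = -0.618731
  f'(0.200000) = 1.818731
  x_1 = 0.200000 - (-0.618731)/1.818731 = 0.540199
Iteration 2:
  f(0.540199) = -0.042433
  f'(0.540199) = 1.582632
  x_2 = 0.540199 - (-0.042433)/1.582632 = 0.567011
Iteration 3:
  f(0.567011) = -0.000208
  f'(0.567011) = 1.567218
  x_3 = 0.567011 - (-0.000208)/1.567218 = 0.567143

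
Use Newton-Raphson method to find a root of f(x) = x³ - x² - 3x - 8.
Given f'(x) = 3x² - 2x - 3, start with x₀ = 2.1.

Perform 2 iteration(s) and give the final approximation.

f(x) = x³ - x² - 3x - 8
f'(x) = 3x² - 2x - 3
x₀ = 2.1

Newton-Raphson formula: x_{n+1} = x_n - f(x_n)/f'(x_n)

Iteration 1:
  f(2.100000) = -9.449000
  f'(2.100000) = 6.030000
  x_1 = 2.100000 - (-9.449000)/6.030000 = 3.666998
Iteration 2:
  f(3.666998) = 16.861803
  f'(3.666998) = 30.006634
  x_2 = 3.666998 - 16.861803/30.006634 = 3.105062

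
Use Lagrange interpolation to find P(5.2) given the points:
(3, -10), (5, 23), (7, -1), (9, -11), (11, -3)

Lagrange interpolation formula:
P(x) = Σ yᵢ × Lᵢ(x)
where Lᵢ(x) = Π_{j≠i} (x - xⱼ)/(xᵢ - xⱼ)

L_0(5.2) = (5.2 - 5)/(3 - 5) × (5.2 - 7)/(3 - 7) × (5.2 - 9)/(3 - 9) × (5.2 - 11)/(3 - 11) = -0.020663
L_1(5.2) = (5.2 - 3)/(5 - 3) × (5.2 - 7)/(5 - 7) × (5.2 - 9)/(5 - 9) × (5.2 - 11)/(5 - 11) = 0.909150
L_2(5.2) = (5.2 - 3)/(7 - 3) × (5.2 - 5)/(7 - 5) × (5.2 - 9)/(7 - 9) × (5.2 - 11)/(7 - 11) = 0.151525
L_3(5.2) = (5.2 - 3)/(9 - 3) × (5.2 - 5)/(9 - 5) × (5.2 - 7)/(9 - 7) × (5.2 - 11)/(9 - 11) = -0.047850
L_4(5.2) = (5.2 - 3)/(11 - 3) × (5.2 - 5)/(11 - 5) × (5.2 - 7)/(11 - 7) × (5.2 - 9)/(11 - 9) = 0.007838

P(5.2) = (-10)×L_0(5.2) + 23×L_1(5.2) + (-1)×L_2(5.2) + (-11)×L_3(5.2) + (-3)×L_4(5.2)
P(5.2) = 21.468388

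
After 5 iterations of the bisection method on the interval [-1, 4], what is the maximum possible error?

Bisection error bound: |error| ≤ (b-a)/2^n
|error| ≤ (4 - (-1))/2^5 = 5/2^5
|error| ≤ 0.1562500000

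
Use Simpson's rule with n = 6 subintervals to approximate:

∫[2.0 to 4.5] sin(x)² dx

f(x) = sin(x)²
a = 2.0, b = 4.5, n = 6
h = (b - a)/n = 0.416667

Simpson's rule: (h/3)[f(x₀) + 4f(x₁) + 2f(x₂) + ... + f(xₙ)]

x_0 = 2.0000, f(x_0) = 0.826822, coefficient = 1
x_1 = 2.4167, f(x_1) = 0.439675, coefficient = 4
x_2 = 2.8333, f(x_2) = 0.092052, coefficient = 2
x_3 = 3.2500, f(x_3) = 0.011706, coefficient = 4
x_4 = 3.6667, f(x_4) = 0.251279, coefficient = 2
x_5 = 4.0833, f(x_5) = 0.653807, coefficient = 4
x_6 = 4.5000, f(x_6) = 0.955565, coefficient = 1

I ≈ (0.416667/3) × 6.889802 = 0.956917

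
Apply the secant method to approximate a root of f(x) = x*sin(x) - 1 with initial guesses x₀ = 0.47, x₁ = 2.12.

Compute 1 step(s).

f(x) = x*sin(x) - 1
x₀ = 0.47, x₁ = 2.12

Secant formula: x_{n+1} = x_n - f(x_n)(x_n - x_{n-1})/(f(x_n) - f(x_{n-1}))

Iteration 1:
  f(0.470000) = -0.787143
  f(2.120000) = 0.808234
  x_2 = 2.120000 - 0.808234×(2.120000 - 0.470000)/(0.808234 - (-0.787143))
       = 1.284094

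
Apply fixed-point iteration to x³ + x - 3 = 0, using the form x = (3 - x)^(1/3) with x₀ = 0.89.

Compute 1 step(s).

Equation: x³ + x - 3 = 0
Fixed-point form: x = (3 - x)^(1/3)
x₀ = 0.89

x_1 = g(0.890000) = 1.282609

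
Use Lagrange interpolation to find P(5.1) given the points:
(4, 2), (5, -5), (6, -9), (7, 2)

Lagrange interpolation formula:
P(x) = Σ yᵢ × Lᵢ(x)
where Lᵢ(x) = Π_{j≠i} (x - xⱼ)/(xᵢ - xⱼ)

L_0(5.1) = (5.1 - 5)/(4 - 5) × (5.1 - 6)/(4 - 6) × (5.1 - 7)/(4 - 7) = -0.028500
L_1(5.1) = (5.1 - 4)/(5 - 4) × (5.1 - 6)/(5 - 6) × (5.1 - 7)/(5 - 7) = 0.940500
L_2(5.1) = (5.1 - 4)/(6 - 4) × (5.1 - 5)/(6 - 5) × (5.1 - 7)/(6 - 7) = 0.104500
L_3(5.1) = (5.1 - 4)/(7 - 4) × (5.1 - 5)/(7 - 5) × (5.1 - 6)/(7 - 6) = -0.016500

P(5.1) = 2×L_0(5.1) + (-5)×L_1(5.1) + (-9)×L_2(5.1) + 2×L_3(5.1)
P(5.1) = -5.733000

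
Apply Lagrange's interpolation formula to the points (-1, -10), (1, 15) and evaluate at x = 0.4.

Lagrange interpolation formula:
P(x) = Σ yᵢ × Lᵢ(x)
where Lᵢ(x) = Π_{j≠i} (x - xⱼ)/(xᵢ - xⱼ)

L_0(0.4) = (0.4 - 1)/(-1 - 1) = 0.300000
L_1(0.4) = (0.4 - (-1))/(1 - (-1)) = 0.700000

P(0.4) = (-10)×L_0(0.4) + 15×L_1(0.4)
P(0.4) = 7.500000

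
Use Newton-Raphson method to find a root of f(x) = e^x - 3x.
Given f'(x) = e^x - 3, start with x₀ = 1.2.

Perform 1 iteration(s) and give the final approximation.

f(x) = e^x - 3x
f'(x) = e^x - 3
x₀ = 1.2

Newton-Raphson formula: x_{n+1} = x_n - f(x_n)/f'(x_n)

Iteration 1:
  f(1.200000) = -0.279883
  f'(1.200000) = 0.320117
  x_1 = 1.200000 - (-0.279883)/0.320117 = 2.074315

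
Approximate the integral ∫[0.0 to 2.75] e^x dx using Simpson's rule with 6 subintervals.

f(x) = e^x
a = 0.0, b = 2.75, n = 6
h = (b - a)/n = 0.458333

Simpson's rule: (h/3)[f(x₀) + 4f(x₁) + 2f(x₂) + ... + f(xₙ)]

x_0 = 0.0000, f(x_0) = 1.000000, coefficient = 1
x_1 = 0.4583, f(x_1) = 1.581436, coefficient = 4
x_2 = 0.9167, f(x_2) = 2.500940, coefficient = 2
x_3 = 1.3750, f(x_3) = 3.955077, coefficient = 4
x_4 = 1.8333, f(x_4) = 6.254701, coefficient = 2
x_5 = 2.2917, f(x_5) = 9.891410, coefficient = 4
x_6 = 2.7500, f(x_6) = 15.642632, coefficient = 1

I ≈ (0.458333/3) × 95.865603 = 14.646134
Exact value: 14.642632
Error: 0.003502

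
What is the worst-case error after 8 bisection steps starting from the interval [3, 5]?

Bisection error bound: |error| ≤ (b-a)/2^n
|error| ≤ (5 - 3)/2^8 = 2/2^8
|error| ≤ 0.0078125000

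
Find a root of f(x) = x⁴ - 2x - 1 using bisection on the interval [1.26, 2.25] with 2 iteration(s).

f(x) = x⁴ - 2x - 1
Initial interval: [1.26, 2.25]

Iteration 1:
  c_1 = (1.260000 + 2.250000)/2 = 1.755000
  f(c_1) = f(1.755000) = 4.976554
  f(a) × f(c) < 0, new interval: [1.260000, 1.755000]
Iteration 2:
  c_2 = (1.260000 + 1.755000)/2 = 1.507500
  f(c_2) = f(1.507500) = 1.149512
  f(a) × f(c) < 0, new interval: [1.260000, 1.507500]

After 2 iteration(s), the approximation is c_2 = 1.507500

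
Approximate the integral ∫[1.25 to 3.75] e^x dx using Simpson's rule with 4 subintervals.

f(x) = e^x
a = 1.25, b = 3.75, n = 4
h = (b - a)/n = 0.625000

Simpson's rule: (h/3)[f(x₀) + 4f(x₁) + 2f(x₂) + ... + f(xₙ)]

x_0 = 1.2500, f(x_0) = 3.490343, coefficient = 1
x_1 = 1.8750, f(x_1) = 6.520819, coefficient = 4
x_2 = 2.5000, f(x_2) = 12.182494, coefficient = 2
x_3 = 3.1250, f(x_3) = 22.759895, coefficient = 4
x_4 = 3.7500, f(x_4) = 42.521082, coefficient = 1

I ≈ (0.625000/3) × 187.499270 = 39.062348
Exact value: 39.030739
Error: 0.031609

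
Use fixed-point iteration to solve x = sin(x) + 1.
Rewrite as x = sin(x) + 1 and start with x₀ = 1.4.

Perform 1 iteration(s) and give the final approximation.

Equation: x = sin(x) + 1
Fixed-point form: x = sin(x) + 1
x₀ = 1.4

x_1 = g(1.400000) = 1.985450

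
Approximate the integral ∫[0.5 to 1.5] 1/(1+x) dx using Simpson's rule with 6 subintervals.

f(x) = 1/(1+x)
a = 0.5, b = 1.5, n = 6
h = (b - a)/n = 0.166667

Simpson's rule: (h/3)[f(x₀) + 4f(x₁) + 2f(x₂) + ... + f(xₙ)]

x_0 = 0.5000, f(x_0) = 0.666667, coefficient = 1
x_1 = 0.6667, f(x_1) = 0.600000, coefficient = 4
x_2 = 0.8333, f(x_2) = 0.545455, coefficient = 2
x_3 = 1.0000, f(x_3) = 0.500000, coefficient = 4
x_4 = 1.1667, f(x_4) = 0.461538, coefficient = 2
x_5 = 1.3333, f(x_5) = 0.428571, coefficient = 4
x_6 = 1.5000, f(x_6) = 0.400000, coefficient = 1

I ≈ (0.166667/3) × 9.194938 = 0.510830
Exact value: 0.510826
Error: 0.000004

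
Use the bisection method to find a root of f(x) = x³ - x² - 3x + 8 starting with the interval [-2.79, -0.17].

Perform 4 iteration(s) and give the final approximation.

f(x) = x³ - x² - 3x + 8
Initial interval: [-2.79, -0.17]

Iteration 1:
  c_1 = (-2.790000 + (-0.170000))/2 = -1.480000
  f(c_1) = f(-1.480000) = 7.007808
  f(a) × f(c) < 0, new interval: [-2.790000, -1.480000]
Iteration 2:
  c_2 = (-2.790000 + (-1.480000))/2 = -2.135000
  f(c_2) = f(-2.135000) = 0.114965
  f(a) × f(c) < 0, new interval: [-2.790000, -2.135000]
Iteration 3:
  c_3 = (-2.790000 + (-2.135000))/2 = -2.462500
  f(c_3) = f(-2.462500) = -5.608775
  f(a) × f(c) ≥ 0, new interval: [-2.462500, -2.135000]
Iteration 4:
  c_4 = (-2.462500 + (-2.135000))/2 = -2.298750
  f(c_4) = f(-2.298750) = -2.535175
  f(a) × f(c) ≥ 0, new interval: [-2.298750, -2.135000]

After 4 iteration(s), the approximation is c_4 = -2.298750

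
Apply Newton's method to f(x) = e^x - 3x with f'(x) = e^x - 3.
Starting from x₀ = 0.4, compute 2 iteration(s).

f(x) = e^x - 3x
f'(x) = e^x - 3
x₀ = 0.4

Newton-Raphson formula: x_{n+1} = x_n - f(x_n)/f'(x_n)

Iteration 1:
  f(0.400000) = 0.291825
  f'(0.400000) = -1.508175
  x_1 = 0.400000 - 0.291825/(-1.508175) = 0.593495
Iteration 2:
  f(0.593495) = 0.029819
  f'(0.593495) = -1.189695
  x_2 = 0.593495 - 0.029819/(-1.189695) = 0.618560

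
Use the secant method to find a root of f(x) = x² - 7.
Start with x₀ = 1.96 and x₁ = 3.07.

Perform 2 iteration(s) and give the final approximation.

f(x) = x² - 7
x₀ = 1.96, x₁ = 3.07

Secant formula: x_{n+1} = x_n - f(x_n)(x_n - x_{n-1})/(f(x_n) - f(x_{n-1}))

Iteration 1:
  f(1.960000) = -3.158400
  f(3.070000) = 2.424900
  x_2 = 3.070000 - 2.424900×(3.070000 - 1.960000)/(2.424900 - (-3.158400))
       = 2.587913
Iteration 2:
  f(3.070000) = 2.424900
  f(2.587913) = -0.302709
  x_3 = 2.587913 - (-0.302709)×(2.587913 - 3.070000)/(-0.302709 - 2.424900)
       = 2.641414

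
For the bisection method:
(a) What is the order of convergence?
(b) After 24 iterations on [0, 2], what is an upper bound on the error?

(a) Bisection has linear (order 1) convergence; the error is halved each step.

(b) Error bound = (b-a)/2^n = (2 - 0)/2^{24}
    = 2/2^{24}

(a) 1 (linear); (b) error ≤ 1.19e-07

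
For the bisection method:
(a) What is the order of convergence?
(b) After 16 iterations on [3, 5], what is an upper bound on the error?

(a) Bisection has linear (order 1) convergence; the error is halved each step.

(b) Error bound = (b-a)/2^n = (5 - 3)/2^{16}
    = 2/2^{16}

(a) 1 (linear); (b) error ≤ 3.05e-05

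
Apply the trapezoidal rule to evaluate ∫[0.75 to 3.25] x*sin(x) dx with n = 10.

f(x) = x*sin(x)
a = 0.75, b = 3.25, n = 10
h = (b - a)/n = 0.250000

Trapezoidal rule: (h/2)[f(x₀) + 2f(x₁) + 2f(x₂) + ... + f(xₙ)]

x_0 = 0.7500, f(x_0) = 0.511229, coefficient = 1
x_1 = 1.0000, f(x_1) = 0.841471, coefficient = 2
x_2 = 1.2500, f(x_2) = 1.186231, coefficient = 2
x_3 = 1.5000, f(x_3) = 1.496242, coefficient = 2
x_4 = 1.7500, f(x_4) = 1.721975, coefficient = 2
x_5 = 2.0000, f(x_5) = 1.818595, coefficient = 2
x_6 = 2.2500, f(x_6) = 1.750665, coefficient = 2
x_7 = 2.5000, f(x_7) = 1.496180, coefficient = 2
x_8 = 2.7500, f(x_8) = 1.049568, coefficient = 2
x_9 = 3.0000, f(x_9) = 0.423360, coefficient = 2
x_10 = 3.2500, f(x_10) = -0.351634, coefficient = 1

I ≈ (0.250000/2) × 23.728169 = 2.966021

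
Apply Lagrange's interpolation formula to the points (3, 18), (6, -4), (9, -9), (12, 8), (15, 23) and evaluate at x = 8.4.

Lagrange interpolation formula:
P(x) = Σ yᵢ × Lᵢ(x)
where Lᵢ(x) = Π_{j≠i} (x - xⱼ)/(xᵢ - xⱼ)

L_0(8.4) = (8.4 - 6)/(3 - 6) × (8.4 - 9)/(3 - 9) × (8.4 - 12)/(3 - 12) × (8.4 - 15)/(3 - 15) = -0.017600
L_1(8.4) = (8.4 - 3)/(6 - 3) × (8.4 - 9)/(6 - 9) × (8.4 - 12)/(6 - 12) × (8.4 - 15)/(6 - 15) = 0.158400
L_2(8.4) = (8.4 - 3)/(9 - 3) × (8.4 - 6)/(9 - 6) × (8.4 - 12)/(9 - 12) × (8.4 - 15)/(9 - 15) = 0.950400
L_3(8.4) = (8.4 - 3)/(12 - 3) × (8.4 - 6)/(12 - 6) × (8.4 - 9)/(12 - 9) × (8.4 - 15)/(12 - 15) = -0.105600
L_4(8.4) = (8.4 - 3)/(15 - 3) × (8.4 - 6)/(15 - 6) × (8.4 - 9)/(15 - 9) × (8.4 - 12)/(15 - 12) = 0.014400

P(8.4) = 18×L_0(8.4) + (-4)×L_1(8.4) + (-9)×L_2(8.4) + 8×L_3(8.4) + 23×L_4(8.4)
P(8.4) = -10.017600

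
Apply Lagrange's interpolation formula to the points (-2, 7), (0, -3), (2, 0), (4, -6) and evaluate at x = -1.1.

Lagrange interpolation formula:
P(x) = Σ yᵢ × Lᵢ(x)
where Lᵢ(x) = Π_{j≠i} (x - xⱼ)/(xᵢ - xⱼ)

L_0(-1.1) = (-1.1 - 0)/(-2 - 0) × (-1.1 - 2)/(-2 - 2) × (-1.1 - 4)/(-2 - 4) = 0.362313
L_1(-1.1) = (-1.1 - (-2))/(0 - (-2)) × (-1.1 - 2)/(0 - 2) × (-1.1 - 4)/(0 - 4) = 0.889312
L_2(-1.1) = (-1.1 - (-2))/(2 - (-2)) × (-1.1 - 0)/(2 - 0) × (-1.1 - 4)/(2 - 4) = -0.315562
L_3(-1.1) = (-1.1 - (-2))/(4 - (-2)) × (-1.1 - 0)/(4 - 0) × (-1.1 - 2)/(4 - 2) = 0.063938

P(-1.1) = 7×L_0(-1.1) + (-3)×L_1(-1.1) + 0×L_2(-1.1) + (-6)×L_3(-1.1)
P(-1.1) = -0.515375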